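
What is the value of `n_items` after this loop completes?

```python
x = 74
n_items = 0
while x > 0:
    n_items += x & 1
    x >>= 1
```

Count set bits in 74 (binary: 0b1001010)
`n_items` takes the values: 0 → 1 → 2 → 3

Answer: 3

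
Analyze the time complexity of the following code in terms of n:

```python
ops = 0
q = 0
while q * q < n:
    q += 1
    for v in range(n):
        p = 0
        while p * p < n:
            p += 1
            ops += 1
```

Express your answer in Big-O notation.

Each loop level contributes: √n × n × √n. Multiplying the contributions gives O(n^2).

Answer: O(n^2)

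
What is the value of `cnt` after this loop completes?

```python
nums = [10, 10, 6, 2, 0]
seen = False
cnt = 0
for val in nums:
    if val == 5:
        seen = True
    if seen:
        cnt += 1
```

Count elements after first 5 in [10, 10, 6, 2, 0]
`cnt` takes the values: 0

Answer: 0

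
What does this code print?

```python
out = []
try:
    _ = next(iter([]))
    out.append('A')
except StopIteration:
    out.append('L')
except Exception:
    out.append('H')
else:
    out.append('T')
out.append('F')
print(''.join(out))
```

Execution trace: 'L' (except StopIteration) → 'F' (after the try/except). Output: LF

Answer: LF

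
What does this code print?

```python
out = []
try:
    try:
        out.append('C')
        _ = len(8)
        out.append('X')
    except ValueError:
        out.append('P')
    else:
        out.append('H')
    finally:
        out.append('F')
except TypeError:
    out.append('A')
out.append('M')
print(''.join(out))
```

Execution trace: 'C' (inner try body) → 'F' (inner finally) → 'A' (outer except TypeError) → 'M' (after the try/except). Output: CFAM

Answer: CFAM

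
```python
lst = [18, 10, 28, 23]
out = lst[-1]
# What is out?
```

Trace:
`lst = [18, 10, 28, 23]` → lst = [18, 10, 28, 23]
`out = lst[-1]` → out = 23
So out = 23

Answer: 23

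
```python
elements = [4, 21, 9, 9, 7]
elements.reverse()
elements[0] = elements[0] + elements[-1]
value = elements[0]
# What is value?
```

Trace:
`elements = [4, 21, 9, 9, 7]` → elements = [4, 21, 9, 9, 7]
`elements.reverse()` → elements = [7, 9, 9, 21, 4]
`elements[0] = elements[0] + elements[-1]` → elements = [11, 9, 9, 21, 4]
`value = elements[0]` → value = 11
So value = 11

Answer: 11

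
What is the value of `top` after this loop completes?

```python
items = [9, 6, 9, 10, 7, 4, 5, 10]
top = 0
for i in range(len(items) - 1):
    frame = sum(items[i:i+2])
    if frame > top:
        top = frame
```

Max sum of 2-element window in [9, 6, 9, 10, 7, 4, 5, 10]
`top` takes the values: 0 → 15 → 19

Answer: 19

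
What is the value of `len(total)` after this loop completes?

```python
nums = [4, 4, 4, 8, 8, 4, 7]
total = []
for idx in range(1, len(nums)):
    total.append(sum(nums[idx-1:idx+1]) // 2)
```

Number of 2-element averages
`total` takes the values: [] → [4] → [4, 4] → [4, 4, 6] → [4, 4, 6, 8] → [4, 4, 6, 8, 6] → [4, 4, 6, 8, 6, 5]
So `len(total)` = 6

Answer: 6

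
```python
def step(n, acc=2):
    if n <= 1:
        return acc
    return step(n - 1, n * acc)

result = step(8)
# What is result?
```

Accumulator trace (n, acc): (8, 2) -> (7, 16) -> (6, 112) -> (5, 672) -> (4, 3360) -> (3, 13440) -> (2, 40320) -> (1, 80640) -> return 80640

Answer: 80640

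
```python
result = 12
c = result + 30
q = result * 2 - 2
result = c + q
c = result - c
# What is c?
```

Trace:
`result = 12` → result = 12
`c = result + 30` → c = 42
`q = result * 2 - 2` → q = 22
`result = c + q` → result = 64
`c = result - c` → c = 22
So c = 22

Answer: 22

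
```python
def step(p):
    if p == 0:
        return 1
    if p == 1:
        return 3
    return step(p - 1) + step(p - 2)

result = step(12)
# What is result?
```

Build up from base cases: step(0)=1, step(1)=3, step(2)=4, step(3)=7, step(4)=11, step(5)=18, step(6)=29, ..., step(12)=521

Answer: 521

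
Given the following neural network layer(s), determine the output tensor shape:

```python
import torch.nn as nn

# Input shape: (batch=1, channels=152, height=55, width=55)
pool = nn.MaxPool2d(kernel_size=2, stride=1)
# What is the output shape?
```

Input: (1, 152, 55, 55) -> Output: (1, 152, 54, 54)

Answer: (1, 152, 54, 54)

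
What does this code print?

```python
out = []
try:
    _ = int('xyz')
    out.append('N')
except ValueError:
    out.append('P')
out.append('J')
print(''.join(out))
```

Execution trace: 'P' (except ValueError) → 'J' (after the try/except). Output: PJ

Answer: PJ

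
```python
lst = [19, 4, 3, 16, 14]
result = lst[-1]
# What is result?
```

Trace:
`lst = [19, 4, 3, 16, 14]` → lst = [19, 4, 3, 16, 14]
`result = lst[-1]` → result = 14
So result = 14

Answer: 14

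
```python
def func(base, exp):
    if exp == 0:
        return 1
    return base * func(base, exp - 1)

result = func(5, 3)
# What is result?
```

func(5, 3) = 5 * 5 * 5 = 125

Answer: 125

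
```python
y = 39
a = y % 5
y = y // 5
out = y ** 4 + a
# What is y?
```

Trace:
`y = 39` → y = 39
`a = y % 5` → a = 4
`y = y // 5` → y = 7
`out = y ** 4 + a` → out = 2405
So y = 7

Answer: 7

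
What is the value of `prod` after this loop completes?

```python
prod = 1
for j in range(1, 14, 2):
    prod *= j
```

Product of 1, 3, 5, ... up to 13
`prod` takes the values: 1 → 3 → 15 → 105 → 945 → 10395 → 135135

Answer: 135135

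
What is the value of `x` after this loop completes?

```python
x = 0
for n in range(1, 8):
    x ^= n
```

XOR of 1 to 7
`x` takes the values: 0 → 1 → 3 → 0 → 4 → 1 → 7 → 0

Answer: 0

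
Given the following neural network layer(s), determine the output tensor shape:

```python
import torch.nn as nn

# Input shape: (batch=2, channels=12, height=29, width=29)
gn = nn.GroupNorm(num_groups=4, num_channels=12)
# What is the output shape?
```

Input: (2, 12, 29, 29) -> Output: (2, 12, 29, 29)

Answer: (2, 12, 29, 29)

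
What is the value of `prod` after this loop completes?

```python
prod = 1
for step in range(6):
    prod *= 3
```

3^6 = 729
`prod` takes the values: 1 → 3 → 9 → 27 → 81 → 243 → 729

Answer: 729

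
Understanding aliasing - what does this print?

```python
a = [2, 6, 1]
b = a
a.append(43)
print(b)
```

Key concept: basic list aliasing.
Step by step:
`a = [2, 6, 1]` → a = [2, 6, 1]
`b = a` → b = [2, 6, 1] (same object as a)
`a.append(43)` → a = [2, 6, 1, 43] (same object as b); b = [2, 6, 1, 43] (same object as a)
`print(b)` → prints [2, 6, 1, 43]

Answer: [2, 6, 1, 43]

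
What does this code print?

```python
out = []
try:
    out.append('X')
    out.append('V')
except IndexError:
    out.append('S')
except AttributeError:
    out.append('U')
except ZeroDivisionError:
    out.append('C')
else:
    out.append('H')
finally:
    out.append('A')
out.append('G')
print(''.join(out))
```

Execution trace: 'X' (try body) → 'V' (try body, no exception) → 'H' (else) → 'A' (finally) → 'G' (after the try/except). Output: XVHAG

Answer: XVHAG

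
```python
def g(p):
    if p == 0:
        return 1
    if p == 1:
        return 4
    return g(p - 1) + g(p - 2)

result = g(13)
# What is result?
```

Build up from base cases: g(0)=1, g(1)=4, g(2)=5, g(3)=9, g(4)=14, g(5)=23, g(6)=37, ..., g(13)=1076

Answer: 1076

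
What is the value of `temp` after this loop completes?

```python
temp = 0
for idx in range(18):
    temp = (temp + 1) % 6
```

Increment mod 6, 18 times = 0
`temp` takes the values: 0 → 1 → 2 → 3 → 4 → 5 → 0 → 1 → 2 → 3 → 4 → 5 → 0 → 1 → 2 → 3 → 4 → 5 → 0

Answer: 0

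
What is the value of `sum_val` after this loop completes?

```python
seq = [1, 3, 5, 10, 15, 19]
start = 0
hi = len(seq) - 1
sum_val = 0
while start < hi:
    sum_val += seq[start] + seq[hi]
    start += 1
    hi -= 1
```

Sum of pairs from ends
`sum_val` takes the values: 0 → 20 → 38 → 53

Answer: 53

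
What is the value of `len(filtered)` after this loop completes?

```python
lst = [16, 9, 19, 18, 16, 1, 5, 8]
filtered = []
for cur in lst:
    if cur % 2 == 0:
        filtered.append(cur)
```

Count even numbers in [16, 9, 19, 18, 16, 1, 5, 8]
`filtered` takes the values: [] → [16] → [16, 18] → [16, 18, 16] → [16, 18, 16, 8]
So `len(filtered)` = 4

Answer: 4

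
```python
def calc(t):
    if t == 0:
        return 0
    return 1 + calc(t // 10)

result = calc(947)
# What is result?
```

Count of digits of 947: 3

Answer: 3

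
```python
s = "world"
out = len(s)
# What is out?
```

Trace:
`s = "world"` → s = 'world'
`out = len(s)` → out = 5
So out = 5

Answer: 5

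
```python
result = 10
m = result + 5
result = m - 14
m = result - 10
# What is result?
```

Trace:
`result = 10` → result = 10
`m = result + 5` → m = 15
`result = m - 14` → result = 1
`m = result - 10` → m = -9
So result = 1

Answer: 1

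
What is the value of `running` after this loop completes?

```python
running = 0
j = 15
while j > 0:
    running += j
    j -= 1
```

Sum 15 down to 1
`running` takes the values: 0 → 15 → 29 → 42 → 54 → 65 → 75 → 84 → 92 → 99 → 105 → 110 → 114 → 117 → 119 → 120

Answer: 120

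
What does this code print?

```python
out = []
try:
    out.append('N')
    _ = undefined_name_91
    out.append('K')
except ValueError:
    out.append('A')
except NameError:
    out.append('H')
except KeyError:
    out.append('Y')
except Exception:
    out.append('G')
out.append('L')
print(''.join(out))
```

Execution trace: 'N' (try body) → 'H' (except NameError) → 'L' (after the try/except). Output: NHL

Answer: NHL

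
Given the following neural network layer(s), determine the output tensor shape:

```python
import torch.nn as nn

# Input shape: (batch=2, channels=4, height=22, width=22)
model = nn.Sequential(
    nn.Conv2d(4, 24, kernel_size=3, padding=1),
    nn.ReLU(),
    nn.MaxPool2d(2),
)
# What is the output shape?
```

Input: (2, 4, 22, 22) -> after Conv2d: (2, 24, 22, 22) -> after ReLU: (2, 24, 22, 22) -> Output: (2, 24, 11, 11)

Answer: (2, 24, 11, 11)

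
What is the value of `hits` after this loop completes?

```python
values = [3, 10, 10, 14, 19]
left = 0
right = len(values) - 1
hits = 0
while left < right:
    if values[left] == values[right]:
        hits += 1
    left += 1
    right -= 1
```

Count matching pairs from ends
`hits` takes the values: 0

Answer: 0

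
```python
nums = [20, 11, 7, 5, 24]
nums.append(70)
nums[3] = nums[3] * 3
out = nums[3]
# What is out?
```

Trace:
`nums = [20, 11, 7, 5, 24]` → nums = [20, 11, 7, 5, 24]
`nums.append(70)` → nums = [20, 11, 7, 5, 24, 70]
`nums[3] = nums[3] * 3` → nums = [20, 11, 7, 15, 24, 70]
`out = nums[3]` → out = 15
So out = 15

Answer: 15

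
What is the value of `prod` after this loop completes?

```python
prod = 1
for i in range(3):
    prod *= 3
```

3^3 = 27
`prod` takes the values: 1 → 3 → 9 → 27

Answer: 27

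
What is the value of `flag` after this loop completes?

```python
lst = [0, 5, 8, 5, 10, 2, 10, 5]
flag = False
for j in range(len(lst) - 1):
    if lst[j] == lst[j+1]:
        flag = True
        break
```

Check consecutive duplicates in [0, 5, 8, 5, 10, 2, 10, 5]
`flag` takes the values: False

Answer: False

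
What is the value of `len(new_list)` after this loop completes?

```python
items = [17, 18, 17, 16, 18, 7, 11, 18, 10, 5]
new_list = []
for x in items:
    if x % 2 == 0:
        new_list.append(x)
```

Count even numbers in [17, 18, 17, 16, 18, 7, 11, 18, 10, 5]
`new_list` takes the values: [] → [18] → [18, 16] → [18, 16, 18] → [18, 16, 18, 18] → [18, 16, 18, 18, 10]
So `len(new_list)` = 5

Answer: 5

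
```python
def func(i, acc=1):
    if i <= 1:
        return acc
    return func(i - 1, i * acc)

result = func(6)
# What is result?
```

Accumulator trace (n, acc): (6, 1) -> (5, 6) -> (4, 30) -> (3, 120) -> (2, 360) -> (1, 720) -> return 720

Answer: 720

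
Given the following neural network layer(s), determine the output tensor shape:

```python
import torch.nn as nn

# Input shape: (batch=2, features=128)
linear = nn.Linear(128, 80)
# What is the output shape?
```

Input: (2, 128) -> Output: (2, 80)

Answer: (2, 80)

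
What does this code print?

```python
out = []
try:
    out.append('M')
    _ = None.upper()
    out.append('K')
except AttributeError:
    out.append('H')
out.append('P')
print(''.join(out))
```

Execution trace: 'M' (try body) → 'H' (except AttributeError) → 'P' (after the try/except). Output: MHP

Answer: MHP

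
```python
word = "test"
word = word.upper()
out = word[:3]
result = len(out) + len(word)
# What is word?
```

Trace:
`word = "test"` → word = 'test'
`word = word.upper()` → word = 'TEST'
`out = word[:3]` → out = 'TES'
`result = len(out) + len(word)` → result = 7
So word = 'TEST'

Answer: 'TEST'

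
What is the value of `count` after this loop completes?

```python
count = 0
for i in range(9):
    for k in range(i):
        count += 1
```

Triangle number: 0+1+2+...+8
`count` takes the values: 0 → 1 → 2 → 3 → 4 → 5 → 6 → 7 → 8 → 9 → 10 → 11 → 12 → 13 → 14 → 15 → 16 → 17 → 18 → 19 → 20 → 21 → 22 → 23 → 24 → 25 → 26 → 27 → 28 → 29 → 30 → 31 → 32 → 33 → 34 → 35 → 36

Answer: 36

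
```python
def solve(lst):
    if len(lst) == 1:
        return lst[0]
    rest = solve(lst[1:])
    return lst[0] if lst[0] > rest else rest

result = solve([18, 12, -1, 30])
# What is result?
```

Recursive max over [18, 12, -1, 30] = 30

Answer: 30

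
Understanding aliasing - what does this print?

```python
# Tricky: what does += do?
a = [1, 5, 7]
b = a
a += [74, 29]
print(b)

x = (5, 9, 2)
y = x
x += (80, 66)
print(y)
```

Key concept: += behavior differs for mutable vs immutable.
Step by step:
`a = [1, 5, 7]` → a = [1, 5, 7]
`b = a` → b = [1, 5, 7] (same object as a)
`a += [74, 29]` → a = [1, 5, 7, 74, 29] (same object as b); b = [1, 5, 7, 74, 29] (same object as a)
`print(b)` → prints [1, 5, 7, 74, 29]
`x = (5, 9, 2)` → x = (5, 9, 2)
`y = x` → y = (5, 9, 2)
`x += (80, 66)` → x = (5, 9, 2, 80, 66)
`print(y)` → prints (5, 9, 2)

Answer:
[1, 5, 7, 74, 29]
(5, 9, 2)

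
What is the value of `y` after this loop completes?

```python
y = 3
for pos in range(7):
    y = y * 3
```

Multiply by 3, 7 times: 3 * 3^7 = 6561
`y` takes the values: 3 → 9 → 27 → 81 → 243 → 729 → 2187 → 6561

Answer: 6561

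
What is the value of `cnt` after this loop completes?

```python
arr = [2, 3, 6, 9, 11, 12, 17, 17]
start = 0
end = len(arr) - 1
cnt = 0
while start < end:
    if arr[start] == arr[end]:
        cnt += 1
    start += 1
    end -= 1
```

Count matching pairs from ends
`cnt` takes the values: 0

Answer: 0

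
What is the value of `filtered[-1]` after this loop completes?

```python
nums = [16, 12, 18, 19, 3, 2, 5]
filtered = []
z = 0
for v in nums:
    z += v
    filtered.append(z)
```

Cumulative sum ends at 75
`filtered` takes the values: [] → [16] → [16, 28] → [16, 28, 46] → [16, 28, 46, 65] → [16, 28, 46, 65, 68] → [16, 28, 46, 65, 68, 70] → [16, 28, 46, 65, 68, 70, 75]
So `filtered[-1]` = 75

Answer: 75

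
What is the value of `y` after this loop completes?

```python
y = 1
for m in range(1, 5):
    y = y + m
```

Start at 1, add 1 through 4
`y` takes the values: 1 → 2 → 4 → 7 → 11

Answer: 11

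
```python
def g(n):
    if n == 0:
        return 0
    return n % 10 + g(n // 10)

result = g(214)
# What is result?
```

Sum of digits of 214: 4 + 1 + 2 = 7

Answer: 7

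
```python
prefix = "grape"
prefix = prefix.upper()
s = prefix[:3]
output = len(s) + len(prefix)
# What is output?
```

Trace:
`prefix = "grape"` → prefix = 'grape'
`prefix = prefix.upper()` → prefix = 'GRAPE'
`s = prefix[:3]` → s = 'GRA'
`output = len(s) + len(prefix)` → output = 8
So output = 8

Answer: 8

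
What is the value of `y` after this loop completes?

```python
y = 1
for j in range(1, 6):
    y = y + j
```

Start at 1, add 1 through 5
`y` takes the values: 1 → 2 → 4 → 7 → 11 → 16

Answer: 16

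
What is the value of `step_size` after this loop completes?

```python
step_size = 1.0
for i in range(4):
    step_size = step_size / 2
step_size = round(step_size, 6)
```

Halving LR 4 times: 1 / 2^4
`step_size` takes the values: 1.0 → 0.5 → 0.25 → 0.125 → 0.0625

Answer: 0.0625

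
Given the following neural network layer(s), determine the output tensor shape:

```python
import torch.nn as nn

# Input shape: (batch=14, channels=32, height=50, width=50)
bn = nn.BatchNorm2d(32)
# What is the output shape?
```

Input: (14, 32, 50, 50) -> Output: (14, 32, 50, 50)

Answer: (14, 32, 50, 50)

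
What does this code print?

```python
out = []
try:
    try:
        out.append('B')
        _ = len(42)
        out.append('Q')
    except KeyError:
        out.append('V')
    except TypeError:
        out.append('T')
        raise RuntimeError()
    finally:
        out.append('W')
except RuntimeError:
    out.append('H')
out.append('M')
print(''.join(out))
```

Execution trace: 'B' (inner try body) → 'T' (inner except TypeError) → 'W' (inner finally) → 'H' (outer except RuntimeError) → 'M' (after the try/except). Output: BTWHM

Answer: BTWHM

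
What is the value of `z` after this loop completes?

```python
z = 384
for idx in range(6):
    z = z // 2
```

Halve 6 times: 384 // 2^6 = 6
`z` takes the values: 384 → 192 → 96 → 48 → 24 → 12 → 6

Answer: 6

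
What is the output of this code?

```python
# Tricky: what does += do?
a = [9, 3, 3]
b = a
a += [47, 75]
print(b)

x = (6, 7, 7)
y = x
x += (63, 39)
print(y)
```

Key concept: += behavior differs for mutable vs immutable.
Step by step:
`a = [9, 3, 3]` → a = [9, 3, 3]
`b = a` → b = [9, 3, 3] (same object as a)
`a += [47, 75]` → a = [9, 3, 3, 47, 75] (same object as b); b = [9, 3, 3, 47, 75] (same object as a)
`print(b)` → prints [9, 3, 3, 47, 75]
`x = (6, 7, 7)` → x = (6, 7, 7)
`y = x` → y = (6, 7, 7)
`x += (63, 39)` → x = (6, 7, 7, 63, 39)
`print(y)` → prints (6, 7, 7)

Answer:
[9, 3, 3, 47, 75]
(6, 7, 7)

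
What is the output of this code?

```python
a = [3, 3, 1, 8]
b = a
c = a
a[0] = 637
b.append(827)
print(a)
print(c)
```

Key concept: multiple aliases.
Step by step:
`a = [3, 3, 1, 8]` → a = [3, 3, 1, 8]
`b = a` → b = [3, 3, 1, 8] (same object as a)
`c = a` → c = [3, 3, 1, 8] (same object as a, b)
`a[0] = 637` → a = [637, 3, 1, 8] (same object as b, c); b = [637, 3, 1, 8] (same object as a, c); c = [637, 3, 1, 8] (same object as a, b)
`b.append(827)` → a = [637, 3, 1, 8, 827] (same object as b, c); b = [637, 3, 1, 8, 827] (same object as a, c); c = [637, 3, 1, 8, 827] (same object as a, b)
`print(a)` → prints [637, 3, 1, 8, 827]
`print(c)` → prints [637, 3, 1, 8, 827]

Answer:
[637, 3, 1, 8, 827]
[637, 3, 1, 8, 827]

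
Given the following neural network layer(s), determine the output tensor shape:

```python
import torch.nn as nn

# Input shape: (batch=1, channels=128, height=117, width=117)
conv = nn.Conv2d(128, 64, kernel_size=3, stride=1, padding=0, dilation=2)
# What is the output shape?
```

Input: (1, 128, 117, 117) -> Output: (1, 64, 113, 113)

Answer: (1, 64, 113, 113)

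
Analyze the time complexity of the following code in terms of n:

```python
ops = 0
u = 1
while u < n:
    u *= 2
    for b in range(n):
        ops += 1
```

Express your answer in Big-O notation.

Each loop level contributes: log n × n. Multiplying the contributions gives O(n log n).

Answer: O(n log n)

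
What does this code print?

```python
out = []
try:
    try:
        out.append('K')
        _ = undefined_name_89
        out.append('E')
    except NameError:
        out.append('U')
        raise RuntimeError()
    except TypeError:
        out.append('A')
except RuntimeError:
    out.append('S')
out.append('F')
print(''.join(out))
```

Execution trace: 'K' (inner try body) → 'U' (inner except NameError) → 'S' (outer except RuntimeError) → 'F' (after the try/except). Output: KUSF

Answer: KUSF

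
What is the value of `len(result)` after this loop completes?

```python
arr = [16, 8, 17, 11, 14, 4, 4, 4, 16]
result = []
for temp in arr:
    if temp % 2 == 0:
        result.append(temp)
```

Count even numbers in [16, 8, 17, 11, 14, 4, 4, 4, 16]
`result` takes the values: [] → [16] → [16, 8] → [16, 8, 14] → [16, 8, 14, 4] → [16, 8, 14, 4, 4] → [16, 8, 14, 4, 4, 4] → [16, 8, 14, 4, 4, 4, 16]
So `len(result)` = 7

Answer: 7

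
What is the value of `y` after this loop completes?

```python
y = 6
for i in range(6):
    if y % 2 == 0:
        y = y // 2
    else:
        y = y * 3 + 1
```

Collatz-style transformation from 6
`y` takes the values: 6 → 3 → 10 → 5 → 16 → 8 → 4

Answer: 4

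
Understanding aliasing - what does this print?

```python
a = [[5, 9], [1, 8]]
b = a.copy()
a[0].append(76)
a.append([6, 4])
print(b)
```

Key concept: shallow copy with nested lists.
Step by step:
`a = [[5, 9], [1, 8]]` → a = [[5, 9], [1, 8]]
`b = a.copy()` → b = [[5, 9], [1, 8]]
`a[0].append(76)` → a = [[5, 9, 76], [1, 8]]; b = [[5, 9, 76], [1, 8]]
`a.append([6, 4])` → a = [[5, 9, 76], [1, 8], [6, 4]]
`print(b)` → prints [[5, 9, 76], [1, 8]]

Answer: [[5, 9, 76], [1, 8]]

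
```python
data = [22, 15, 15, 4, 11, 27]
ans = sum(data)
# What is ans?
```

Trace:
`data = [22, 15, 15, 4, 11, 27]` → data = [22, 15, 15, 4, 11, 27]
`ans = sum(data)` → ans = 94
So ans = 94

Answer: 94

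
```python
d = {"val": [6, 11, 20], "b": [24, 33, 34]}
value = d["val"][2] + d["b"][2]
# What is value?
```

Trace:
`d = {"val": [6, 11, 20], "b": [24, 33, 34]}` → d = {'val': [6, 11, 20], 'b': [24, 33, 34]}
`value = d["val"][2] + d["b"][2]` → value = 54
So value = 54

Answer: 54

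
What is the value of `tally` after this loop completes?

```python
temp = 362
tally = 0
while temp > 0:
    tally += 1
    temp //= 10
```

Count digits by repeated division by 10
`tally` takes the values: 0 → 1 → 2 → 3

Answer: 3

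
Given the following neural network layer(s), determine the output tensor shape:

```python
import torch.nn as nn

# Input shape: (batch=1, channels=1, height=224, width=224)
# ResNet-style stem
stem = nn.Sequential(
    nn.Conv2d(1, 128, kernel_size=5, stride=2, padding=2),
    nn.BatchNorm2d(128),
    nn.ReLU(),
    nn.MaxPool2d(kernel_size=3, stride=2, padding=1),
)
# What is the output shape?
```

Input: (1, 1, 224, 224) -> after Conv2d 5x5 stride=2: (1, 128, 112, 112) -> Output: (1, 128, 56, 56)

Answer: (1, 128, 56, 56)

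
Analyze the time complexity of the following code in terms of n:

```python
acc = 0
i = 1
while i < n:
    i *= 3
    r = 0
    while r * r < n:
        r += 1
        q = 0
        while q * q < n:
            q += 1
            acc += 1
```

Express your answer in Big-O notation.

Each loop level contributes: log n × √n × √n. Multiplying the contributions gives O(n log n).

Answer: O(n log n)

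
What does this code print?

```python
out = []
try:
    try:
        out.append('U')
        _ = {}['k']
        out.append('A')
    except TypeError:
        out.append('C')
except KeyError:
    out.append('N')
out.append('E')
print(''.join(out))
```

Execution trace: 'U' (try body) → 'N' (outer except KeyError) → 'E' (after the try/except). Output: UNE

Answer: UNE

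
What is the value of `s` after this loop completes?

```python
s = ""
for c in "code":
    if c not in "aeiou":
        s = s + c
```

Remove vowels from 'code'
`s` takes the values: "" → "c" → "cd"

Answer: "cd"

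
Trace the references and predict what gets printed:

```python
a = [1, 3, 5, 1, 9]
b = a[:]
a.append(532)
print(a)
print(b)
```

Key concept: slice [:] creates copy.
Step by step:
`a = [1, 3, 5, 1, 9]` → a = [1, 3, 5, 1, 9]
`b = a[:]` → b = [1, 3, 5, 1, 9]
`a.append(532)` → a = [1, 3, 5, 1, 9, 532]
`print(a)` → prints [1, 3, 5, 1, 9, 532]
`print(b)` → prints [1, 3, 5, 1, 9]

Answer:
[1, 3, 5, 1, 9, 532]
[1, 3, 5, 1, 9]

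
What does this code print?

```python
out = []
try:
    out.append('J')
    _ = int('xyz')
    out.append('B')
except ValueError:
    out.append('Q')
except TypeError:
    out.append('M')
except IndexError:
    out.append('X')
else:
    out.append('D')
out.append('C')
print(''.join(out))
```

Execution trace: 'J' (try body) → 'Q' (except ValueError) → 'C' (after the try/except). Output: JQC

Answer: JQC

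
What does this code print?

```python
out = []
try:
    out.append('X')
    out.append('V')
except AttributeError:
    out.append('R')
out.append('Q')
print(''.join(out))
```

Execution trace: 'X' (try body) → 'V' (try body, no exception) → 'Q' (after the try/except). Output: XVQ

Answer: XVQ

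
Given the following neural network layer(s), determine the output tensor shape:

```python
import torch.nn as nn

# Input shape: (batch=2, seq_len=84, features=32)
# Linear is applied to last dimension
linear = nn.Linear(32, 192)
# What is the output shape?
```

Input: (2, 84, 32) -> Output: (2, 84, 192)

Answer: (2, 84, 192)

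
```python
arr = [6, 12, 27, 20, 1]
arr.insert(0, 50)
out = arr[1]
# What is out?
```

Trace:
`arr = [6, 12, 27, 20, 1]` → arr = [6, 12, 27, 20, 1]
`arr.insert(0, 50)` → arr = [50, 6, 12, 27, 20, 1]
`out = arr[1]` → out = 6
So out = 6

Answer: 6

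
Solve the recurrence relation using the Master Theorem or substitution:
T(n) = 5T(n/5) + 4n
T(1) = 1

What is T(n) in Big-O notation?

By Master Theorem: a=5, b=5, f(n)=4n. Since log_5(5) = 1 and f(n) = Θ(n^1), Case 2 applies. T(n) = O(n log n).

Answer: O(n log n)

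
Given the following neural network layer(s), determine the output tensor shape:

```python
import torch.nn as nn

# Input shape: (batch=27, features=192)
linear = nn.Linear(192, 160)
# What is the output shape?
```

Input: (27, 192) -> Output: (27, 160)

Answer: (27, 160)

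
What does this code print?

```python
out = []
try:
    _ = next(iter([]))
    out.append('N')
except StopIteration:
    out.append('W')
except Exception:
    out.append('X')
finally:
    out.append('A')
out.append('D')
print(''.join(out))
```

Execution trace: 'W' (except StopIteration) → 'A' (finally) → 'D' (after the try/except). Output: WAD

Answer: WAD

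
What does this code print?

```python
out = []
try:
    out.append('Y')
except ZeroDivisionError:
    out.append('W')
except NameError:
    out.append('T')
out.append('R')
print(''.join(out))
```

Execution trace: 'Y' (try body, no exception) → 'R' (after the try/except). Output: YR

Answer: YR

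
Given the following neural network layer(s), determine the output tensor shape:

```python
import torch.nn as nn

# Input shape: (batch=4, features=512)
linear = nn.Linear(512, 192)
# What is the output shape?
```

Input: (4, 512) -> Output: (4, 192)

Answer: (4, 192)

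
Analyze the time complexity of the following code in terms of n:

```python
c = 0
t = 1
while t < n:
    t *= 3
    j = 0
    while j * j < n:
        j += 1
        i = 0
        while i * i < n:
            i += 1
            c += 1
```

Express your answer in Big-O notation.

Each loop level contributes: log n × √n × √n. Multiplying the contributions gives O(n log n).

Answer: O(n log n)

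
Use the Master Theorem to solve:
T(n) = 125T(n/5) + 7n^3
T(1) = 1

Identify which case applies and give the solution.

a=125, b=5, f(n)=7n^3. log_5(125) = 3. Since c=3 = 3, Case 2 applies: T(n) = Θ(n^log_b(a) · log n) = O(n^3 log n).

Answer: O(n^3 log n) - Case 2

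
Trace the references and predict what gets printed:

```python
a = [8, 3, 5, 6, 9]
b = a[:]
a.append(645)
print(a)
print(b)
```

Key concept: slice [:] creates copy.
Step by step:
`a = [8, 3, 5, 6, 9]` → a = [8, 3, 5, 6, 9]
`b = a[:]` → b = [8, 3, 5, 6, 9]
`a.append(645)` → a = [8, 3, 5, 6, 9, 645]
`print(a)` → prints [8, 3, 5, 6, 9, 645]
`print(b)` → prints [8, 3, 5, 6, 9]

Answer:
[8, 3, 5, 6, 9, 645]
[8, 3, 5, 6, 9]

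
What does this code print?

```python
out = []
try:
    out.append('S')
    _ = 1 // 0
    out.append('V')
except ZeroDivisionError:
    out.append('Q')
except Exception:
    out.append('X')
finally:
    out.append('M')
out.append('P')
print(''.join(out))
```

Execution trace: 'S' (try body) → 'Q' (except ZeroDivisionError) → 'M' (finally) → 'P' (after the try/except). Output: SQMP

Answer: SQMP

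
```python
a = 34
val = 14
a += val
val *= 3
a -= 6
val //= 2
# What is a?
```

Trace:
`a = 34` → a = 34
`val = 14` → val = 14
`a += val` → a = 48
`val *= 3` → val = 42
`a -= 6` → a = 42
`val //= 2` → val = 21
So a = 42

Answer: 42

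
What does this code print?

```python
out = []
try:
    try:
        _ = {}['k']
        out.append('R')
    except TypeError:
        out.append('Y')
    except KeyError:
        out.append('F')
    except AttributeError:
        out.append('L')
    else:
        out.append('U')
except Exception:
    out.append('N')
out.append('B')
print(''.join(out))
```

Execution trace: 'F' (inner except KeyError) → 'B' (after the try/except). Output: FB

Answer: FB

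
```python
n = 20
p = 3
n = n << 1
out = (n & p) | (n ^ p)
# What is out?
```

Trace:
`n = 20` → n = 20
`p = 3` → p = 3
`n = n << 1` → n = 40
`out = (n & p) | (n ^ p)` → out = 43
So out = 43

Answer: 43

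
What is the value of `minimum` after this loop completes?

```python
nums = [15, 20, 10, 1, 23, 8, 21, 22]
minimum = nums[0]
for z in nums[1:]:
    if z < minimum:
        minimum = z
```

Minimum of [15, 20, 10, 1, 23, 8, 21, 22]
`minimum` takes the values: 15 → 10 → 1

Answer: 1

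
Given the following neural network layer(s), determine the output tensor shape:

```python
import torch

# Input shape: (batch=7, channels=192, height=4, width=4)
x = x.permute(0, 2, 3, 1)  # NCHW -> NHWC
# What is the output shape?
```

Input: (7, 192, 4, 4) -> Output: (7, 4, 4, 192)

Answer: (7, 4, 4, 192)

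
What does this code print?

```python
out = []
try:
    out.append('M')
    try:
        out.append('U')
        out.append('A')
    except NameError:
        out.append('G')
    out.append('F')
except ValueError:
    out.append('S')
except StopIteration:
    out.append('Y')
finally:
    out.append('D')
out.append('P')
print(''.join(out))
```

Execution trace: 'M' (try body) → 'U' (inner try body) → 'A' (inner try body, no exception) → 'F' (try body, no exception) → 'D' (finally) → 'P' (after the try/except). Output: MUAFDP

Answer: MUAFDP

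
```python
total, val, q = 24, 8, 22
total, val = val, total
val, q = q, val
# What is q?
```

Trace:
`total, val, q = 24, 8, 22` → total = 24; val = 8; q = 22
`total, val = val, total` → total = 8; val = 24
`val, q = q, val` → val = 22; q = 24
So q = 24

Answer: 24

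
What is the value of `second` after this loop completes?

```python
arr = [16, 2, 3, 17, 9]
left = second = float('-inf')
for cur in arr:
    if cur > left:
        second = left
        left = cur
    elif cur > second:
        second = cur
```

Second largest (with repeats) in [16, 2, 3, 17, 9]
`second` takes the values: -inf → 2 → 3 → 16

Answer: 16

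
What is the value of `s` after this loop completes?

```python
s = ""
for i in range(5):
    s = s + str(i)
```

Concatenate digits 0 to 4
`s` takes the values: "" → "0" → "01" → "012" → "0123" → "01234"

Answer: "01234"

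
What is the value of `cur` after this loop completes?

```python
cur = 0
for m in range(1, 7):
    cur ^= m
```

XOR of 1 to 6
`cur` takes the values: 0 → 1 → 3 → 0 → 4 → 1 → 7

Answer: 7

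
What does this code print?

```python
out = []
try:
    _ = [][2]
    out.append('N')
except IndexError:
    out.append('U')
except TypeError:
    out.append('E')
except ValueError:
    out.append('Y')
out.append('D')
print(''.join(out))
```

Execution trace: 'U' (except IndexError) → 'D' (after the try/except). Output: UD

Answer: UD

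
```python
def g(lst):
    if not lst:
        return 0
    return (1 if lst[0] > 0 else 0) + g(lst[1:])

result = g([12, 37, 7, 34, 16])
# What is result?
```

Count of positive elements in [12, 37, 7, 34, 16] = 5

Answer: 5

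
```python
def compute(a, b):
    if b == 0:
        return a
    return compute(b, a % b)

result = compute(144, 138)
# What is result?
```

compute(144, 138) -> compute(138, 6) -> compute(6, 0) -> 6

Answer: 6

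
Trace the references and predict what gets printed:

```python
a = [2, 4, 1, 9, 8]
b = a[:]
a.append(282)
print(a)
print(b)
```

Key concept: slice [:] creates copy.
Step by step:
`a = [2, 4, 1, 9, 8]` → a = [2, 4, 1, 9, 8]
`b = a[:]` → b = [2, 4, 1, 9, 8]
`a.append(282)` → a = [2, 4, 1, 9, 8, 282]
`print(a)` → prints [2, 4, 1, 9, 8, 282]
`print(b)` → prints [2, 4, 1, 9, 8]

Answer:
[2, 4, 1, 9, 8, 282]
[2, 4, 1, 9, 8]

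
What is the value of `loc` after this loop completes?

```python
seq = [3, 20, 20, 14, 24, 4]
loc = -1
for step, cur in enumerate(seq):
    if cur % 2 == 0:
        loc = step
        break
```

First even number index in [3, 20, 20, 14, 24, 4]
`loc` takes the values: -1 → 1

Answer: 1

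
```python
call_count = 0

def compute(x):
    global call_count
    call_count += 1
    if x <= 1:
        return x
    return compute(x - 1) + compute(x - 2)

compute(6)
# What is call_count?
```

Calls(x) = 1 + Calls(x-1) + Calls(x-2); Calls(0)=Calls(1)=1. For x=6 this gives 25.

Answer: 25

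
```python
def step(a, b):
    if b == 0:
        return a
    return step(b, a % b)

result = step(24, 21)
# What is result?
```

step(24, 21) -> step(21, 3) -> step(3, 0) -> 3

Answer: 3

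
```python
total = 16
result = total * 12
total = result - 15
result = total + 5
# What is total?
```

Trace:
`total = 16` → total = 16
`result = total * 12` → result = 192
`total = result - 15` → total = 177
`result = total + 5` → result = 182
So total = 177

Answer: 177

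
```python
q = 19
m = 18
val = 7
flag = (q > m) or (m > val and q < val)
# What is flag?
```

Trace:
`q = 19` → q = 19
`m = 18` → m = 18
`val = 7` → val = 7
`flag = (q > m) or (m > val and q < val)` → flag = True
So flag = True

Answer: True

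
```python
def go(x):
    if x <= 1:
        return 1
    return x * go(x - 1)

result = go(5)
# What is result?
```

go(5) = 5 * 4 * 3 * 2 * 1 = 120

Answer: 120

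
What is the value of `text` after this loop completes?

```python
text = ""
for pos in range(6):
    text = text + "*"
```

Repeat '*' 6 times
`text` takes the values: "" → "*" → "**" → "***" → "****" → "*****" → "******"

Answer: "******"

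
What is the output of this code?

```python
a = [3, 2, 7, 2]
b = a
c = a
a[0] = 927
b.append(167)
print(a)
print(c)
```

Key concept: multiple aliases.
Step by step:
`a = [3, 2, 7, 2]` → a = [3, 2, 7, 2]
`b = a` → b = [3, 2, 7, 2] (same object as a)
`c = a` → c = [3, 2, 7, 2] (same object as a, b)
`a[0] = 927` → a = [927, 2, 7, 2] (same object as b, c); b = [927, 2, 7, 2] (same object as a, c); c = [927, 2, 7, 2] (same object as a, b)
`b.append(167)` → a = [927, 2, 7, 2, 167] (same object as b, c); b = [927, 2, 7, 2, 167] (same object as a, c); c = [927, 2, 7, 2, 167] (same object as a, b)
`print(a)` → prints [927, 2, 7, 2, 167]
`print(c)` → prints [927, 2, 7, 2, 167]

Answer:
[927, 2, 7, 2, 167]
[927, 2, 7, 2, 167]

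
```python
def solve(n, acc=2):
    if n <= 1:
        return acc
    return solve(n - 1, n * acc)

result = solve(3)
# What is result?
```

Accumulator trace (n, acc): (3, 2) -> (2, 6) -> (1, 12) -> return 12

Answer: 12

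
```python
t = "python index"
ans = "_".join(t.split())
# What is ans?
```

Trace:
`t = "python index"` → t = 'python index'
`ans = "_".join(t.split())` → ans = 'python_index'
So ans = 'python_index'

Answer: 'python_index'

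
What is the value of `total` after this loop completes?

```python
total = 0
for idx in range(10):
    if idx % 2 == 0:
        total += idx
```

Sum of even numbers 0 to 9
`total` takes the values: 0 → 2 → 6 → 12 → 20

Answer: 20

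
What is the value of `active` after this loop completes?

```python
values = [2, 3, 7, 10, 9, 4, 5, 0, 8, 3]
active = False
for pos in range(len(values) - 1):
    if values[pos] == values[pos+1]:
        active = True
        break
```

Check consecutive duplicates in [2, 3, 7, 10, 9, 4, 5, 0, 8, 3]
`active` takes the values: False

Answer: False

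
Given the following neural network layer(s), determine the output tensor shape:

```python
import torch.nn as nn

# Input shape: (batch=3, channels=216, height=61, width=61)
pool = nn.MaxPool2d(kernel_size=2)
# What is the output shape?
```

Input: (3, 216, 61, 61) -> Output: (3, 216, 30, 30)

Answer: (3, 216, 30, 30)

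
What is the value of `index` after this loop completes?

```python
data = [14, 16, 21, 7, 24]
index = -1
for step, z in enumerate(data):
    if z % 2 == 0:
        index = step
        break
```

First even number index in [14, 16, 21, 7, 24]
`index` takes the values: -1 → 0

Answer: 0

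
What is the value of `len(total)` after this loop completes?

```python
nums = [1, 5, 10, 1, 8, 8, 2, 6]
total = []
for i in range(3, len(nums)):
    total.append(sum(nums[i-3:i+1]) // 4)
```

Number of 4-element averages
`total` takes the values: [] → [4] → [4, 6] → [4, 6, 6] → [4, 6, 6, 4] → [4, 6, 6, 4, 6]
So `len(total)` = 5

Answer: 5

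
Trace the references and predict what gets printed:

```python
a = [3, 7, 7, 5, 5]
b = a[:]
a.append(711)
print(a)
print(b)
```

Key concept: slice [:] creates copy.
Step by step:
`a = [3, 7, 7, 5, 5]` → a = [3, 7, 7, 5, 5]
`b = a[:]` → b = [3, 7, 7, 5, 5]
`a.append(711)` → a = [3, 7, 7, 5, 5, 711]
`print(a)` → prints [3, 7, 7, 5, 5, 711]
`print(b)` → prints [3, 7, 7, 5, 5]

Answer:
[3, 7, 7, 5, 5, 711]
[3, 7, 7, 5, 5]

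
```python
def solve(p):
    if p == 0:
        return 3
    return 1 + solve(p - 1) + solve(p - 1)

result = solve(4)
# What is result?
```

solve(p) = 1 + 2·solve(p-1), solve(0)=3. Closed form: (3+1)·2^4 - 1 = 63.

Answer: 63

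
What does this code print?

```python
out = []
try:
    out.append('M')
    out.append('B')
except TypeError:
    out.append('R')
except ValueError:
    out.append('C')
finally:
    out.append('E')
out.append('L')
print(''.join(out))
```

Execution trace: 'M' (try body) → 'B' (try body, no exception) → 'E' (finally) → 'L' (after the try/except). Output: MBEL

Answer: MBEL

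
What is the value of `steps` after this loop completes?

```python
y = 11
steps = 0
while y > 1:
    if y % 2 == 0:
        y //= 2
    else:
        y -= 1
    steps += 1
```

Steps to reduce 11 to 1
`steps` takes the values: 0 → 1 → 2 → 3 → 4 → 5

Answer: 5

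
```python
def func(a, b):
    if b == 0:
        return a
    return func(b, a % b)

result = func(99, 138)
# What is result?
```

func(99, 138) -> func(138, 99) -> func(99, 39) -> func(39, 21) -> func(21, 18) -> func(18, 3) -> func(3, 0) -> 3

Answer: 3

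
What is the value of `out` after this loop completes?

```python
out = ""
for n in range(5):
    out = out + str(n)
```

Concatenate digits 0 to 4
`out` takes the values: "" → "0" → "01" → "012" → "0123" → "01234"

Answer: "01234"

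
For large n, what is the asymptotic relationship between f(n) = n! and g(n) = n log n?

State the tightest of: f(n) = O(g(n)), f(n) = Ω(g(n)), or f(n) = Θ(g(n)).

n! vs n log n: f(n) = Ω(g(n)) but not O(g(n)) — n! grows strictly faster than n log n.

Answer: f(n) = Ω(g(n)) but not O(g(n)) — n! grows strictly faster than n log n.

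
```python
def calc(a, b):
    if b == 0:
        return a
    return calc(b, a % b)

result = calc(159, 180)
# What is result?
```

calc(159, 180) -> calc(180, 159) -> calc(159, 21) -> calc(21, 12) -> calc(12, 9) -> calc(9, 3) -> calc(3, 0) -> 3

Answer: 3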